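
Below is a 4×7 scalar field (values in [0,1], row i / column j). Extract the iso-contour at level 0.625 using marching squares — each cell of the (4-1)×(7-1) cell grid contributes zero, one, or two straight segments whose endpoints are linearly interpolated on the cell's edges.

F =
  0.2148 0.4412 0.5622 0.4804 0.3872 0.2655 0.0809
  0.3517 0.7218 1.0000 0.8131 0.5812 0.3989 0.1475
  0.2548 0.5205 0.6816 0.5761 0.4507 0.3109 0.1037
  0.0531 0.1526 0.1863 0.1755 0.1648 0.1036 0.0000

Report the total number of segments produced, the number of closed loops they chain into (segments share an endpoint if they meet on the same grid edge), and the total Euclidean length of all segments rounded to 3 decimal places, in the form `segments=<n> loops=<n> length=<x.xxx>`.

cell (0,0): code 0100 → (0.655,1.000)–(1.000,0.738)
cell (0,1): code 1100 → (0.143,2.000)–(0.655,1.000)
cell (0,2): code 1100 → (0.435,3.000)–(0.143,2.000)
cell (0,3): code 1000 → (1.000,3.811)–(0.435,3.000)
cell (1,0): code 0010 → (1.000,0.738)–(1.481,1.000)
cell (1,1): code 0111 → (1.481,1.000)–(2.000,1.649)
cell (1,2): code 1011 → (2.000,2.536)–(1.794,3.000)
cell (1,3): code 0001 → (1.794,3.000)–(1.000,3.811)
cell (2,1): code 0010 → (2.000,1.649)–(2.114,2.000)
cell (2,2): code 0001 → (2.114,2.000)–(2.000,2.536)
total: 10 segments, chained into 1 closed loop(s), length Σ = 7.524816

segments=10 loops=1 length=7.525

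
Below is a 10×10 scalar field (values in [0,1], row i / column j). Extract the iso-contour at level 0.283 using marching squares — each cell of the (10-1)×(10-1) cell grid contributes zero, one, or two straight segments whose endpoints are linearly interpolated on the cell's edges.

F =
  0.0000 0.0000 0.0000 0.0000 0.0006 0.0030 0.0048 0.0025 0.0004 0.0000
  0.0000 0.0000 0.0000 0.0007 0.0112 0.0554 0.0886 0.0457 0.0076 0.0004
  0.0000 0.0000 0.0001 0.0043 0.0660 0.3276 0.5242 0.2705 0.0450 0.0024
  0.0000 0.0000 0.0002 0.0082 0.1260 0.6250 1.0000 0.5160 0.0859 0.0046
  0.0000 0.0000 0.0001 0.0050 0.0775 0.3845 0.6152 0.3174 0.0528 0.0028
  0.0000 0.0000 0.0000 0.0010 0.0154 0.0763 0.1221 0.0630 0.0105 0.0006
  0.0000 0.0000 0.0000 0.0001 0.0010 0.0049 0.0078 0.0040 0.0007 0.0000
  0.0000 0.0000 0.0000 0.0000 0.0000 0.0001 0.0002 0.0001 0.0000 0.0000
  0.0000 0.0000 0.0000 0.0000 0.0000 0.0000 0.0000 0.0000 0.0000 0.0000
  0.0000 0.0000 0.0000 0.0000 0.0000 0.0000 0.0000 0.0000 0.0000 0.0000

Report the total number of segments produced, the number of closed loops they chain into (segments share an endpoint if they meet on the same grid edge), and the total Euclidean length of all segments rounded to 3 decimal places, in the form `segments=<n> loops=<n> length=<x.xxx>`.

segments=12 loops=1 length=9.689

cell (1,4): code 0100 → (1.836,5.000)–(2.000,4.830)
cell (1,5): code 1100 → (1.446,6.000)–(1.836,5.000)
cell (1,6): code 1000 → (2.000,6.951)–(1.446,6.000)
cell (2,4): code 0110 → (2.000,4.830)–(3.000,4.315)
cell (2,6): code 1101 → (2.051,7.000)–(2.000,6.951)
cell (2,7): code 1000 → (3.000,7.542)–(2.051,7.000)
cell (3,4): code 0110 → (3.000,4.315)–(4.000,4.669)
cell (3,7): code 1001 → (4.000,7.130)–(3.000,7.542)
cell (4,4): code 0010 → (4.000,4.669)–(4.329,5.000)
cell (4,5): code 0011 → (4.329,5.000)–(4.674,6.000)
cell (4,6): code 0011 → (4.674,6.000)–(4.135,7.000)
cell (4,7): code 0001 → (4.135,7.000)–(4.000,7.130)
total: 12 segments, chained into 1 closed loop(s), length Σ = 9.688563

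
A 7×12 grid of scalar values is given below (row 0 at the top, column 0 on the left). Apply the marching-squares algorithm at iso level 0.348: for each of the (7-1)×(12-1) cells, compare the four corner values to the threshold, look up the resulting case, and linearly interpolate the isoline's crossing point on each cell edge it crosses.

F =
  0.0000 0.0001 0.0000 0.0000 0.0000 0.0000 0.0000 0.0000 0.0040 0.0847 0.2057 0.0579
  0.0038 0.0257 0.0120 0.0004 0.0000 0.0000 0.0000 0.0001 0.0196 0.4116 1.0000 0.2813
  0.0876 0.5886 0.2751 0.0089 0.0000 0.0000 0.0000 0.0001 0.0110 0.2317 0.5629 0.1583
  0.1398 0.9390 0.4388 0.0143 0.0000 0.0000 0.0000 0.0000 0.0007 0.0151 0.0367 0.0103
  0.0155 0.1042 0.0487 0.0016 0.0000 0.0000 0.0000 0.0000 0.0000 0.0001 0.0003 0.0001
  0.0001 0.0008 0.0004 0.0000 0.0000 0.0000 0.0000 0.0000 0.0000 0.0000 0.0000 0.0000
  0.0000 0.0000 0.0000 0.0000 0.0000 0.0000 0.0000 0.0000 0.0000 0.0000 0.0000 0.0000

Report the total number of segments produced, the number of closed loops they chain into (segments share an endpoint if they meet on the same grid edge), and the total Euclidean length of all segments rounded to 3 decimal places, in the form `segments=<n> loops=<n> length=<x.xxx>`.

cell (0,8): code 0100 → (0.805,9.000)–(1.000,8.838)
cell (0,9): code 1100 → (0.179,10.000)–(0.805,9.000)
cell (0,10): code 1000 → (1.000,10.907)–(0.179,10.000)
cell (1,0): code 0100 → (1.573,1.000)–(2.000,0.520)
cell (1,1): code 1000 → (2.000,1.767)–(1.573,1.000)
cell (1,8): code 0010 → (1.000,8.838)–(1.354,9.000)
cell (1,9): code 0111 → (1.354,9.000)–(2.000,9.351)
cell (1,10): code 1001 → (2.000,10.531)–(1.000,10.907)
cell (2,0): code 0110 → (2.000,0.520)–(3.000,0.261)
cell (2,1): code 1101 → (2.445,2.000)–(2.000,1.767)
cell (2,2): code 1000 → (3.000,2.214)–(2.445,2.000)
cell (2,9): code 0010 → (2.000,9.351)–(2.408,10.000)
cell (2,10): code 0001 → (2.408,10.000)–(2.000,10.531)
cell (3,0): code 0010 → (3.000,0.261)–(3.708,1.000)
cell (3,1): code 0011 → (3.708,1.000)–(3.233,2.000)
cell (3,2): code 0001 → (3.233,2.000)–(3.000,2.214)
total: 16 segments, chained into 2 closed loop(s), length Σ = 12.384729

segments=16 loops=2 length=12.385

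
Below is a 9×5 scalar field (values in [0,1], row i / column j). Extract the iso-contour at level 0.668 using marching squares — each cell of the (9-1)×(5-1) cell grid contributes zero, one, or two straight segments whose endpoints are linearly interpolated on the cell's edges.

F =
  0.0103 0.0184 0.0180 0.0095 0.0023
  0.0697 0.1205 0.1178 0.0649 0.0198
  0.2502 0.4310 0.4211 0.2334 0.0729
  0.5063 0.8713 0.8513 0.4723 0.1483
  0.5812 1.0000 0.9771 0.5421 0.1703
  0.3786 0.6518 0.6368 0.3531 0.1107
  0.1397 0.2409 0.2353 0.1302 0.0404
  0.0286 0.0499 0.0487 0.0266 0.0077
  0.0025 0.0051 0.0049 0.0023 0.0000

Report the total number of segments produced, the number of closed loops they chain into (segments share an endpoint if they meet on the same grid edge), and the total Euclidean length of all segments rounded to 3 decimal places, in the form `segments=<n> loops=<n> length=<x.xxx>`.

cell (2,0): code 0100 → (2.538,1.000)–(3.000,0.443)
cell (2,1): code 1100 → (2.574,2.000)–(2.538,1.000)
cell (2,2): code 1000 → (3.000,2.484)–(2.574,2.000)
cell (3,0): code 0110 → (3.000,0.443)–(4.000,0.207)
cell (3,2): code 1001 → (4.000,2.711)–(3.000,2.484)
cell (4,0): code 0010 → (4.000,0.207)–(4.953,1.000)
cell (4,1): code 0011 → (4.953,1.000)–(4.908,2.000)
cell (4,2): code 0001 → (4.908,2.000)–(4.000,2.711)
total: 8 segments, chained into 1 closed loop(s), length Σ = 7.815754

segments=8 loops=1 length=7.816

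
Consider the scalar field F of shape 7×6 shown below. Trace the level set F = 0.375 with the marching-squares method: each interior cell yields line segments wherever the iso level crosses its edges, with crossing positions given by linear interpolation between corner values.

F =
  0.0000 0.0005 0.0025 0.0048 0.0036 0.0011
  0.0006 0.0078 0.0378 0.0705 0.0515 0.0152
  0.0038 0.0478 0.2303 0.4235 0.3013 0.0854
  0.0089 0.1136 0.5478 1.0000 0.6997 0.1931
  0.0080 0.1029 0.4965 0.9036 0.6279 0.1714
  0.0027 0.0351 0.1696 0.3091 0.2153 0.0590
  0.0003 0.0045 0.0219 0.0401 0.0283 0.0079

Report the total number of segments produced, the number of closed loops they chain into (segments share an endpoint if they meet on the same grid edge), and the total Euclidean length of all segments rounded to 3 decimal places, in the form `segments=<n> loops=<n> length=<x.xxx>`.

segments=12 loops=1 length=9.405

cell (1,2): code 0100 → (1.863,3.000)–(2.000,2.749)
cell (1,3): code 1000 → (2.000,3.397)–(1.863,3.000)
cell (2,1): code 0100 → (2.456,2.000)–(3.000,1.602)
cell (2,2): code 1110 → (2.000,2.749)–(2.456,2.000)
cell (2,3): code 1101 → (2.185,4.000)–(2.000,3.397)
cell (2,4): code 1000 → (3.000,4.641)–(2.185,4.000)
cell (3,1): code 0110 → (3.000,1.602)–(4.000,1.691)
cell (3,4): code 1001 → (4.000,4.554)–(3.000,4.641)
cell (4,1): code 0010 → (4.000,1.691)–(4.372,2.000)
cell (4,2): code 0011 → (4.372,2.000)–(4.889,3.000)
cell (4,3): code 0011 → (4.889,3.000)–(4.613,4.000)
cell (4,4): code 0001 → (4.613,4.000)–(4.000,4.554)
total: 12 segments, chained into 1 closed loop(s), length Σ = 9.405327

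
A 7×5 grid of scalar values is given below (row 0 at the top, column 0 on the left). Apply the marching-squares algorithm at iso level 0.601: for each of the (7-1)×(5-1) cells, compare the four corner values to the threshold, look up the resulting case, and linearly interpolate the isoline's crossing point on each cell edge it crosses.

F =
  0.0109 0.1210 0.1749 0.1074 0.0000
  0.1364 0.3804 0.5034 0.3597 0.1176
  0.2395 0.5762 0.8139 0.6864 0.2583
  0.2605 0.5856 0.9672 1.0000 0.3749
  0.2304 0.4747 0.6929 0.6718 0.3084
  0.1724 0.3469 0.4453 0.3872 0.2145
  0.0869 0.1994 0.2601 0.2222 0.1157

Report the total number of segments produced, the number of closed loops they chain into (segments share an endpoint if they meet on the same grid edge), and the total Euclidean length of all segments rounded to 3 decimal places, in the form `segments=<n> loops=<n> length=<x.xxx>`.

cell (1,1): code 0100 → (1.314,2.000)–(2.000,1.104)
cell (1,2): code 1100 → (1.739,3.000)–(1.314,2.000)
cell (1,3): code 1000 → (2.000,3.199)–(1.739,3.000)
cell (2,1): code 0110 → (2.000,1.104)–(3.000,1.040)
cell (2,3): code 1001 → (3.000,3.638)–(2.000,3.199)
cell (3,1): code 0110 → (3.000,1.040)–(4.000,1.579)
cell (3,3): code 1001 → (4.000,3.195)–(3.000,3.638)
cell (4,1): code 0010 → (4.000,1.579)–(4.371,2.000)
cell (4,2): code 0011 → (4.371,2.000)–(4.249,3.000)
cell (4,3): code 0001 → (4.249,3.000)–(4.000,3.195)
total: 10 segments, chained into 1 closed loop(s), length Σ = 8.751686

segments=10 loops=1 length=8.752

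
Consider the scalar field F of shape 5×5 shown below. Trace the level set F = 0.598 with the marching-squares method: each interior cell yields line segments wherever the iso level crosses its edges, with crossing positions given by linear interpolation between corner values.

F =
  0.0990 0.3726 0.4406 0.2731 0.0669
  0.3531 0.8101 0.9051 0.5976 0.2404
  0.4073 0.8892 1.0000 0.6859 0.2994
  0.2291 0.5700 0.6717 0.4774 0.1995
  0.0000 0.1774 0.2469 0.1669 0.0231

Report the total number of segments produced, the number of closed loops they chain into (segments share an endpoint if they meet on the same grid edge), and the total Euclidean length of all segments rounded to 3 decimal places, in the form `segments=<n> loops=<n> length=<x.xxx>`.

segments=12 loops=1 length=8.793

cell (0,0): code 0100 → (0.515,1.000)–(1.000,0.536)
cell (0,1): code 1100 → (0.339,2.000)–(0.515,1.000)
cell (0,2): code 1000 → (1.000,2.999)–(0.339,2.000)
cell (1,0): code 0110 → (1.000,0.536)–(2.000,0.396)
cell (1,2): code 1101 → (1.005,3.000)–(1.000,2.999)
cell (1,3): code 1000 → (2.000,3.227)–(1.005,3.000)
cell (2,0): code 0010 → (2.000,0.396)–(2.912,1.000)
cell (2,1): code 0111 → (2.912,1.000)–(3.000,1.275)
cell (2,2): code 1011 → (3.000,2.379)–(2.422,3.000)
cell (2,3): code 0001 → (2.422,3.000)–(2.000,3.227)
cell (3,1): code 0010 → (3.000,1.275)–(3.173,2.000)
cell (3,2): code 0001 → (3.173,2.000)–(3.000,2.379)
total: 12 segments, chained into 1 closed loop(s), length Σ = 8.792804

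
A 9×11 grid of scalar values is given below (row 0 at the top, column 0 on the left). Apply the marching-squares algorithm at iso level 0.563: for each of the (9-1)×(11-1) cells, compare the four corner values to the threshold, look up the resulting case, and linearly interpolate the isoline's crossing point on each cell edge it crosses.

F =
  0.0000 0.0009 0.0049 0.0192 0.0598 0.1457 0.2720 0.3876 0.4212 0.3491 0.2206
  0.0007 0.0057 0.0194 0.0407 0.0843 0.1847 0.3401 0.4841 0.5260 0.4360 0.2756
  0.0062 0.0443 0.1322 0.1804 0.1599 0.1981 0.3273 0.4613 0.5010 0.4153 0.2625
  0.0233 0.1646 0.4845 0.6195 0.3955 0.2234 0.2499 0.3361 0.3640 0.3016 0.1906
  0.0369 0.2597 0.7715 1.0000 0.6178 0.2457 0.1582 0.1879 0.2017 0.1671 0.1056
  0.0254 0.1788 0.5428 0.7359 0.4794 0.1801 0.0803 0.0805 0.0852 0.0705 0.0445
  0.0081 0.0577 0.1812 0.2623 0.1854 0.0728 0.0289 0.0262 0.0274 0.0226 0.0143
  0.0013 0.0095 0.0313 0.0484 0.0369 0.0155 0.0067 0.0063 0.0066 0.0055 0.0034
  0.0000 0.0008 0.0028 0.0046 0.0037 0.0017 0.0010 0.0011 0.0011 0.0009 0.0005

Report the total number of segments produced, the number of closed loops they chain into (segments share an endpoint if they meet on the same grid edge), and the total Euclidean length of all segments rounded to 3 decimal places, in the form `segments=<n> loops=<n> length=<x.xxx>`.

segments=12 loops=1 length=7.523

cell (2,2): code 0100 → (2.871,3.000)–(3.000,2.581)
cell (2,3): code 1000 → (3.000,3.252)–(2.871,3.000)
cell (3,1): code 0100 → (3.274,2.000)–(4.000,1.593)
cell (3,2): code 1110 → (3.000,2.581)–(3.274,2.000)
cell (3,3): code 1101 → (3.753,4.000)–(3.000,3.252)
cell (3,4): code 1000 → (4.000,4.147)–(3.753,4.000)
cell (4,1): code 0010 → (4.000,1.593)–(4.912,2.000)
cell (4,2): code 0111 → (4.912,2.000)–(5.000,2.105)
cell (4,3): code 1011 → (5.000,3.674)–(4.396,4.000)
cell (4,4): code 0001 → (4.396,4.000)–(4.000,4.147)
cell (5,2): code 0010 → (5.000,2.105)–(5.365,3.000)
cell (5,3): code 0001 → (5.365,3.000)–(5.000,3.674)
total: 12 segments, chained into 1 closed loop(s), length Σ = 7.523059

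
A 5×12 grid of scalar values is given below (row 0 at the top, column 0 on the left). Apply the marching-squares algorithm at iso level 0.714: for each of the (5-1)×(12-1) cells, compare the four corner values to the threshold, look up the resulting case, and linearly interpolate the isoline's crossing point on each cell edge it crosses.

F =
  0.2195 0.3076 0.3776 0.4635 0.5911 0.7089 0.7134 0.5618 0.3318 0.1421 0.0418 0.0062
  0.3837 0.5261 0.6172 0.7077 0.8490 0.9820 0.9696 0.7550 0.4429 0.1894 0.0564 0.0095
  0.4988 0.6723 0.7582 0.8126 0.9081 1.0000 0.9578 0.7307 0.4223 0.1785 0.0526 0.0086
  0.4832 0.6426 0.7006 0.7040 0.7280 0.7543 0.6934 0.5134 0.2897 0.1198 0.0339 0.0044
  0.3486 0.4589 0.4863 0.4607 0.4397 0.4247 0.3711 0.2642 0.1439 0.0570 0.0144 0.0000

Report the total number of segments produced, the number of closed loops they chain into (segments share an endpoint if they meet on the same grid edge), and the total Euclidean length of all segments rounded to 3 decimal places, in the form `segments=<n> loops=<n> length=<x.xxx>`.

segments=18 loops=1 length=13.943

cell (0,3): code 0100 → (0.477,4.000)–(1.000,3.045)
cell (0,4): code 1100 → (0.019,5.000)–(0.477,4.000)
cell (0,5): code 1100 → (0.002,6.000)–(0.019,5.000)
cell (0,6): code 1100 → (0.788,7.000)–(0.002,6.000)
cell (0,7): code 1000 → (1.000,7.131)–(0.788,7.000)
cell (1,1): code 0100 → (1.687,2.000)–(2.000,1.485)
cell (1,2): code 1100 → (1.060,3.000)–(1.687,2.000)
cell (1,3): code 1110 → (1.000,3.045)–(1.060,3.000)
cell (1,7): code 1001 → (2.000,7.054)–(1.000,7.131)
cell (2,1): code 0010 → (2.000,1.485)–(2.767,2.000)
cell (2,2): code 0011 → (2.767,2.000)–(2.908,3.000)
cell (2,3): code 0111 → (2.908,3.000)–(3.000,3.417)
cell (2,5): code 1011 → (3.000,5.662)–(2.922,6.000)
cell (2,6): code 0011 → (2.922,6.000)–(2.077,7.000)
cell (2,7): code 0001 → (2.077,7.000)–(2.000,7.054)
cell (3,3): code 0010 → (3.000,3.417)–(3.049,4.000)
cell (3,4): code 0011 → (3.049,4.000)–(3.122,5.000)
cell (3,5): code 0001 → (3.122,5.000)–(3.000,5.662)
total: 18 segments, chained into 1 closed loop(s), length Σ = 13.942828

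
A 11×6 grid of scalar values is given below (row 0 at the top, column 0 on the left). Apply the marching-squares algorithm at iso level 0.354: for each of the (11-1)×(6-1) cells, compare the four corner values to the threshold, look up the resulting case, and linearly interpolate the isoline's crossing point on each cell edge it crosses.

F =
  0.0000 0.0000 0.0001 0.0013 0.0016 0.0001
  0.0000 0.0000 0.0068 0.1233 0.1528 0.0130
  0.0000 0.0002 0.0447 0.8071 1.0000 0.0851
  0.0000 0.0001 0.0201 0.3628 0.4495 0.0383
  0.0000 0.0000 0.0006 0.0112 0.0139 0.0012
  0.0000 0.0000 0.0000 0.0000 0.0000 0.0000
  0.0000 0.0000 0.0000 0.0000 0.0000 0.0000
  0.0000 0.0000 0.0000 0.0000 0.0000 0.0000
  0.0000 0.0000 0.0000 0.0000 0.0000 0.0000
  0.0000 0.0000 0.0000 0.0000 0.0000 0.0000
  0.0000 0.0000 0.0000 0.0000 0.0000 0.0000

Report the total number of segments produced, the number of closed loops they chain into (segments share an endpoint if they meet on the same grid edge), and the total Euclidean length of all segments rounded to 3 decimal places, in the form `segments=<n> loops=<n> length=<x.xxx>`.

segments=8 loops=1 length=6.565

cell (1,2): code 0100 → (1.337,3.000)–(2.000,2.406)
cell (1,3): code 1100 → (1.237,4.000)–(1.337,3.000)
cell (1,4): code 1000 → (2.000,4.706)–(1.237,4.000)
cell (2,2): code 0110 → (2.000,2.406)–(3.000,2.974)
cell (2,4): code 1001 → (3.000,4.232)–(2.000,4.706)
cell (3,2): code 0010 → (3.000,2.974)–(3.025,3.000)
cell (3,3): code 0011 → (3.025,3.000)–(3.219,4.000)
cell (3,4): code 0001 → (3.219,4.000)–(3.000,4.232)
total: 8 segments, chained into 1 closed loop(s), length Σ = 6.565164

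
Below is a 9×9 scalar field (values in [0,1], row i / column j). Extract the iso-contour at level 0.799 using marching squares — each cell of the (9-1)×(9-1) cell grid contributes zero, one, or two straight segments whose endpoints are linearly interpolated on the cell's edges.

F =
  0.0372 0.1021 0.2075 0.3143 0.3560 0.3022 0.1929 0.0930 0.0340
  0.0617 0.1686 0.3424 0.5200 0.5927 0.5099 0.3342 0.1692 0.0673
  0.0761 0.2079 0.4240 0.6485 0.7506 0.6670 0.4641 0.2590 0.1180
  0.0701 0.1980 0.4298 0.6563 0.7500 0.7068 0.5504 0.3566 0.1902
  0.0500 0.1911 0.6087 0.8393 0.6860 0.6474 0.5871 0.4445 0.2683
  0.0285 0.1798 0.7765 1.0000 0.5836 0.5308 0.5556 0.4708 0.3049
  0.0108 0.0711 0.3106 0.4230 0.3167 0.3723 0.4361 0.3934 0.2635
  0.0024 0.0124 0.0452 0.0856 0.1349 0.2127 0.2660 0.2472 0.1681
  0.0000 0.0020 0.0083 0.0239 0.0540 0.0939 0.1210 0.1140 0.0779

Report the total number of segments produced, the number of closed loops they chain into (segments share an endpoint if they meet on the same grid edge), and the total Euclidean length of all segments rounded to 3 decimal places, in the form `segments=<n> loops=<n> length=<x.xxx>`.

segments=6 loops=1 length=4.443

cell (3,2): code 0100 → (3.780,3.000)–(4.000,2.825)
cell (3,3): code 1000 → (4.000,3.263)–(3.780,3.000)
cell (4,2): code 0110 → (4.000,2.825)–(5.000,2.101)
cell (4,3): code 1001 → (5.000,3.483)–(4.000,3.263)
cell (5,2): code 0010 → (5.000,2.101)–(5.348,3.000)
cell (5,3): code 0001 → (5.348,3.000)–(5.000,3.483)
total: 6 segments, chained into 1 closed loop(s), length Σ = 4.442574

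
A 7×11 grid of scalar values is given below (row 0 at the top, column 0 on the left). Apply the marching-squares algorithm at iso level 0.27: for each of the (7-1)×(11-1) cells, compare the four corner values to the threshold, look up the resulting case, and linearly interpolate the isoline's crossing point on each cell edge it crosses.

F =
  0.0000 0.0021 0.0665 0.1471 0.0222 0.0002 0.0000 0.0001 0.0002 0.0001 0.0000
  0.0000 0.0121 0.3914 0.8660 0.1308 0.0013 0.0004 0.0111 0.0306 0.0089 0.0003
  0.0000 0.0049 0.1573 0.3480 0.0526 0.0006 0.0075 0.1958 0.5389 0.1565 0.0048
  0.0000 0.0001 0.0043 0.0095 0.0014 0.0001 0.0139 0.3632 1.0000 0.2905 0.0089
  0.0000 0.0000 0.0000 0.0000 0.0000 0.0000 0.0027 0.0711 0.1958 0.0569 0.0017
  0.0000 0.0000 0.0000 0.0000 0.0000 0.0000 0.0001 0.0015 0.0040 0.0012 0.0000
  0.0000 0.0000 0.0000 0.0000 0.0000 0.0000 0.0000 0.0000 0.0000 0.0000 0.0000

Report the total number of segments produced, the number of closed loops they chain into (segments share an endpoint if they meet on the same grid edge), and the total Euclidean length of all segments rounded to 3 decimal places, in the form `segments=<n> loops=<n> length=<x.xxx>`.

segments=18 loops=2 length=13.068

cell (0,1): code 0100 → (0.626,2.000)–(1.000,1.680)
cell (0,2): code 1100 → (0.171,3.000)–(0.626,2.000)
cell (0,3): code 1000 → (1.000,3.811)–(0.171,3.000)
cell (1,1): code 0010 → (1.000,1.680)–(1.519,2.000)
cell (1,2): code 0111 → (1.519,2.000)–(2.000,2.591)
cell (1,3): code 1001 → (2.000,3.264)–(1.000,3.811)
cell (1,7): code 0100 → (1.471,8.000)–(2.000,7.216)
cell (1,8): code 1000 → (2.000,8.703)–(1.471,8.000)
cell (2,2): code 0010 → (2.000,2.591)–(2.230,3.000)
cell (2,3): code 0001 → (2.230,3.000)–(2.000,3.264)
cell (2,6): code 0100 → (2.443,7.000)–(3.000,6.733)
cell (2,7): code 1110 → (2.000,7.216)–(2.443,7.000)
cell (2,8): code 1101 → (2.847,9.000)–(2.000,8.703)
cell (2,9): code 1000 → (3.000,9.073)–(2.847,9.000)
cell (3,6): code 0010 → (3.000,6.733)–(3.319,7.000)
cell (3,7): code 0011 → (3.319,7.000)–(3.908,8.000)
cell (3,8): code 0011 → (3.908,8.000)–(3.088,9.000)
cell (3,9): code 0001 → (3.088,9.000)–(3.000,9.073)
total: 18 segments, chained into 2 closed loop(s), length Σ = 13.068130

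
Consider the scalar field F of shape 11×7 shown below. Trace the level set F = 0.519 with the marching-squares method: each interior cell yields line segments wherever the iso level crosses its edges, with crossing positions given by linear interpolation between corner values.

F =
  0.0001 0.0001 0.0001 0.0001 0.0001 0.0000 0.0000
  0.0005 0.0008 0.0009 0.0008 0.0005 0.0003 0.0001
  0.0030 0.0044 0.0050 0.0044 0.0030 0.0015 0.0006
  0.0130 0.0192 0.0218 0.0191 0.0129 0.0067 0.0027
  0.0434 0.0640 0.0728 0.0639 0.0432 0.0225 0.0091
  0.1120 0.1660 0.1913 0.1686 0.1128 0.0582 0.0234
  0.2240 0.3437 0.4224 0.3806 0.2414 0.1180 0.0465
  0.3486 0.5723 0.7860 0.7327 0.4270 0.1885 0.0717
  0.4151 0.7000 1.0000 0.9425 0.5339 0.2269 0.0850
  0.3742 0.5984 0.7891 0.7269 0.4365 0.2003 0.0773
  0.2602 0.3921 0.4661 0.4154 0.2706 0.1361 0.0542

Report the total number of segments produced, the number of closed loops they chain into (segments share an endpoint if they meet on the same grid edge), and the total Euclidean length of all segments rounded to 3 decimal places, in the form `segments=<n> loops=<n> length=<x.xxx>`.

cell (6,0): code 0100 → (6.767,1.000)–(7.000,0.762)
cell (6,1): code 1100 → (6.266,2.000)–(6.767,1.000)
cell (6,2): code 1100 → (6.393,3.000)–(6.266,2.000)
cell (6,3): code 1000 → (7.000,3.699)–(6.393,3.000)
cell (7,0): code 0110 → (7.000,0.762)–(8.000,0.365)
cell (7,3): code 1101 → (7.861,4.000)–(7.000,3.699)
cell (7,4): code 1000 → (8.000,4.049)–(7.861,4.000)
cell (8,0): code 0110 → (8.000,0.365)–(9.000,0.646)
cell (8,3): code 1011 → (9.000,3.716)–(8.153,4.000)
cell (8,4): code 0001 → (8.153,4.000)–(8.000,4.049)
cell (9,0): code 0010 → (9.000,0.646)–(9.385,1.000)
cell (9,1): code 0011 → (9.385,1.000)–(9.836,2.000)
cell (9,2): code 0011 → (9.836,2.000)–(9.667,3.000)
cell (9,3): code 0001 → (9.667,3.000)–(9.000,3.716)
total: 14 segments, chained into 1 closed loop(s), length Σ = 11.226744

segments=14 loops=1 length=11.227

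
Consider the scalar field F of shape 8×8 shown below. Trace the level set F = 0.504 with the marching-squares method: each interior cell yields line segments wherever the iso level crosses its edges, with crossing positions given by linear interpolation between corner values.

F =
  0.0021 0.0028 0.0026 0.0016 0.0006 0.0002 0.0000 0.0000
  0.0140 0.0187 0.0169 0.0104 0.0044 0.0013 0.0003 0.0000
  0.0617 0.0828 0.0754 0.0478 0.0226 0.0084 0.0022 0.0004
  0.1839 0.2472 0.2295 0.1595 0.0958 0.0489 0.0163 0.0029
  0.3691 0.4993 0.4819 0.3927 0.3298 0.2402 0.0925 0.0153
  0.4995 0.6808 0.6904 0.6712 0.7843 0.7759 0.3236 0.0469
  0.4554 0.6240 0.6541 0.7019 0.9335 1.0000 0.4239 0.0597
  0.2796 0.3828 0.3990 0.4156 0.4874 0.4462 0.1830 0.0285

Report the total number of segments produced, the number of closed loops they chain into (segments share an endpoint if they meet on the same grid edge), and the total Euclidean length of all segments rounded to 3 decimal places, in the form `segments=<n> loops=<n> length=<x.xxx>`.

segments=14 loops=1 length=14.443

cell (4,0): code 0100 → (4.026,1.000)–(5.000,0.025)
cell (4,1): code 1100 → (4.106,2.000)–(4.026,1.000)
cell (4,2): code 1100 → (4.400,3.000)–(4.106,2.000)
cell (4,3): code 1100 → (4.383,4.000)–(4.400,3.000)
cell (4,4): code 1100 → (4.492,5.000)–(4.383,4.000)
cell (4,5): code 1000 → (5.000,5.601)–(4.492,5.000)
cell (5,0): code 0110 → (5.000,0.025)–(6.000,0.288)
cell (5,5): code 1001 → (6.000,5.861)–(5.000,5.601)
cell (6,0): code 0010 → (6.000,0.288)–(6.498,1.000)
cell (6,1): code 0011 → (6.498,1.000)–(6.588,2.000)
cell (6,2): code 0011 → (6.588,2.000)–(6.691,3.000)
cell (6,3): code 0011 → (6.691,3.000)–(6.963,4.000)
cell (6,4): code 0011 → (6.963,4.000)–(6.896,5.000)
cell (6,5): code 0001 → (6.896,5.000)–(6.000,5.861)
total: 14 segments, chained into 1 closed loop(s), length Σ = 14.442525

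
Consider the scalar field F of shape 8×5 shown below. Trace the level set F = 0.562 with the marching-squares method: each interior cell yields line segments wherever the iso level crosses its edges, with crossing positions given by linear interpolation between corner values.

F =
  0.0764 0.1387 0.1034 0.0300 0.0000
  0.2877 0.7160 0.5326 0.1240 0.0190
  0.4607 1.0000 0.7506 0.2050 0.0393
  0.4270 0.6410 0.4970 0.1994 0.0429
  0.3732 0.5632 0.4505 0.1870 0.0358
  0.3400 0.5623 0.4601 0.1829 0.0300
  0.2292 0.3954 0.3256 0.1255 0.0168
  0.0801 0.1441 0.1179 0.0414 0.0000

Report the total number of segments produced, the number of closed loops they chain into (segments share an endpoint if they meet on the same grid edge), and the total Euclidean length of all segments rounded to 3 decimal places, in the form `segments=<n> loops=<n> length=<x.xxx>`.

cell (0,0): code 0100 → (0.733,1.000)–(1.000,0.640)
cell (0,1): code 1000 → (1.000,1.840)–(0.733,1.000)
cell (1,0): code 0110 → (1.000,0.640)–(2.000,0.188)
cell (1,1): code 1101 → (1.135,2.000)–(1.000,1.840)
cell (1,2): code 1000 → (2.000,2.346)–(1.135,2.000)
cell (2,0): code 0110 → (2.000,0.188)–(3.000,0.631)
cell (2,1): code 1011 → (3.000,1.549)–(2.744,2.000)
cell (2,2): code 0001 → (2.744,2.000)–(2.000,2.346)
cell (3,0): code 0110 → (3.000,0.631)–(4.000,0.994)
cell (3,1): code 1001 → (4.000,1.011)–(3.000,1.549)
cell (4,0): code 0110 → (4.000,0.994)–(5.000,0.999)
cell (4,1): code 1001 → (5.000,1.003)–(4.000,1.011)
cell (5,0): code 0010 → (5.000,0.999)–(5.002,1.000)
cell (5,1): code 0001 → (5.002,1.000)–(5.000,1.003)
total: 14 segments, chained into 1 closed loop(s), length Σ = 10.205507

segments=14 loops=1 length=10.206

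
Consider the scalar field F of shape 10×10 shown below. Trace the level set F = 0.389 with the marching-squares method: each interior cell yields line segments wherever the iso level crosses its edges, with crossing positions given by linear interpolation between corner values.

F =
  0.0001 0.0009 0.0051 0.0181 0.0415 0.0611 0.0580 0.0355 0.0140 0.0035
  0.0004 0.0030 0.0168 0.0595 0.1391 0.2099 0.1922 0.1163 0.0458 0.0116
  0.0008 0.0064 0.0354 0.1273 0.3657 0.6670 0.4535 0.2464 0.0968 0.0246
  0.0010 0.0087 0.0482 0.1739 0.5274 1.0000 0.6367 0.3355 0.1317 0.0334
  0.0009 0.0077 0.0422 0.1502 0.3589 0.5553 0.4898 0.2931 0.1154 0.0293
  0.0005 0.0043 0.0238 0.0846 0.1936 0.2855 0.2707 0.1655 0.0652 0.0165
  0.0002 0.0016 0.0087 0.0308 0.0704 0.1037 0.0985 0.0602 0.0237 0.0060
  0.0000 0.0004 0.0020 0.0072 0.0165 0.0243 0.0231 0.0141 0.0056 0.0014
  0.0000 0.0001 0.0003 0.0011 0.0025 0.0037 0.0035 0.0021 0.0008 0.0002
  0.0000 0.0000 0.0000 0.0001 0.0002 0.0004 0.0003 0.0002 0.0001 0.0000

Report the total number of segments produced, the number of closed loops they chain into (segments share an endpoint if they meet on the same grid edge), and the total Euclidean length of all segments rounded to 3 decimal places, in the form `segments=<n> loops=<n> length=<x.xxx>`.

cell (1,4): code 0100 → (1.392,5.000)–(2.000,4.077)
cell (1,5): code 1100 → (1.753,6.000)–(1.392,5.000)
cell (1,6): code 1000 → (2.000,6.311)–(1.753,6.000)
cell (2,3): code 0100 → (2.144,4.000)–(3.000,3.608)
cell (2,4): code 1110 → (2.000,4.077)–(2.144,4.000)
cell (2,6): code 1001 → (3.000,6.822)–(2.000,6.311)
cell (3,3): code 0010 → (3.000,3.608)–(3.821,4.000)
cell (3,4): code 0111 → (3.821,4.000)–(4.000,4.153)
cell (3,6): code 1001 → (4.000,6.512)–(3.000,6.822)
cell (4,4): code 0010 → (4.000,4.153)–(4.616,5.000)
cell (4,5): code 0011 → (4.616,5.000)–(4.460,6.000)
cell (4,6): code 0001 → (4.460,6.000)–(4.000,6.512)
total: 12 segments, chained into 1 closed loop(s), length Σ = 9.733806

segments=12 loops=1 length=9.734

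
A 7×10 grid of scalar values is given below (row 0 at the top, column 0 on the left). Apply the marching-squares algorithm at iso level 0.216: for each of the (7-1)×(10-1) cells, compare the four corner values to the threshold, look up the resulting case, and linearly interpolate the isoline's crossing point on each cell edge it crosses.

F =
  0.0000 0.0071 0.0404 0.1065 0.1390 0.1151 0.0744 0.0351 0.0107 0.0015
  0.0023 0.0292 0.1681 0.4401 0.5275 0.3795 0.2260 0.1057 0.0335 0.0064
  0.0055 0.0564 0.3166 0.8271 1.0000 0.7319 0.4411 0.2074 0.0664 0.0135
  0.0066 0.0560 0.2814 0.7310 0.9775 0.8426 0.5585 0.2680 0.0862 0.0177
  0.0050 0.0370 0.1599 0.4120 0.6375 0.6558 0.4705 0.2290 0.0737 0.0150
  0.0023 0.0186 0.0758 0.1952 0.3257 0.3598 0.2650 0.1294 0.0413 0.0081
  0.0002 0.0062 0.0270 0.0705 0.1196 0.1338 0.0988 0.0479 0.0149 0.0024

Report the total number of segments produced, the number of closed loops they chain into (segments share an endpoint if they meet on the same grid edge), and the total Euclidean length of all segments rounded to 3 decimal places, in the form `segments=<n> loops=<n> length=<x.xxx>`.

segments=22 loops=1 length=17.152

cell (0,2): code 0100 → (0.328,3.000)–(1.000,2.176)
cell (0,3): code 1100 → (0.198,4.000)–(0.328,3.000)
cell (0,4): code 1100 → (0.382,5.000)–(0.198,4.000)
cell (0,5): code 1100 → (0.934,6.000)–(0.382,5.000)
cell (0,6): code 1000 → (1.000,6.083)–(0.934,6.000)
cell (1,1): code 0100 → (1.323,2.000)–(2.000,1.613)
cell (1,2): code 1110 → (1.000,2.176)–(1.323,2.000)
cell (1,6): code 1001 → (2.000,6.963)–(1.000,6.083)
cell (2,1): code 0110 → (2.000,1.613)–(3.000,1.710)
cell (2,6): code 1101 → (2.142,7.000)–(2.000,6.963)
cell (2,7): code 1000 → (3.000,7.286)–(2.142,7.000)
cell (3,1): code 0010 → (3.000,1.710)–(3.538,2.000)
cell (3,2): code 0111 → (3.538,2.000)–(4.000,2.223)
cell (3,7): code 1001 → (4.000,7.084)–(3.000,7.286)
cell (4,2): code 0010 → (4.000,2.223)–(4.904,3.000)
cell (4,3): code 0111 → (4.904,3.000)–(5.000,3.159)
cell (4,6): code 1011 → (5.000,6.361)–(4.131,7.000)
cell (4,7): code 0001 → (4.131,7.000)–(4.000,7.084)
cell (5,3): code 0010 → (5.000,3.159)–(5.532,4.000)
cell (5,4): code 0011 → (5.532,4.000)–(5.636,5.000)
cell (5,5): code 0011 → (5.636,5.000)–(5.295,6.000)
cell (5,6): code 0001 → (5.295,6.000)–(5.000,6.361)
total: 22 segments, chained into 1 closed loop(s), length Σ = 17.152100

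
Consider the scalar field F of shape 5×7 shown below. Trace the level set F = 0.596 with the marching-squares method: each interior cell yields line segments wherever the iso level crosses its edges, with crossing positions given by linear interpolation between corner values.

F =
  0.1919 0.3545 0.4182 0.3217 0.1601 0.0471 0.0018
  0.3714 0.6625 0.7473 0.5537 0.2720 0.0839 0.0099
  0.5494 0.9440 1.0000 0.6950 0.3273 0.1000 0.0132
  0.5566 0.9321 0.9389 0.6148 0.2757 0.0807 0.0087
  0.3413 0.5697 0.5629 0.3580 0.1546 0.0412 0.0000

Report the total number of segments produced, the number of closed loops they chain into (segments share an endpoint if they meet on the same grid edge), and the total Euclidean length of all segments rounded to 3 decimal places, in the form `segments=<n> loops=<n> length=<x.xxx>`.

segments=12 loops=1 length=10.275

cell (0,0): code 0100 → (0.784,1.000)–(1.000,0.772)
cell (0,1): code 1100 → (0.540,2.000)–(0.784,1.000)
cell (0,2): code 1000 → (1.000,2.782)–(0.540,2.000)
cell (1,0): code 0110 → (1.000,0.772)–(2.000,0.118)
cell (1,2): code 1101 → (1.299,3.000)–(1.000,2.782)
cell (1,3): code 1000 → (2.000,3.269)–(1.299,3.000)
cell (2,0): code 0110 → (2.000,0.118)–(3.000,0.105)
cell (2,3): code 1001 → (3.000,3.055)–(2.000,3.269)
cell (3,0): code 0010 → (3.000,0.105)–(3.927,1.000)
cell (3,1): code 0011 → (3.927,1.000)–(3.912,2.000)
cell (3,2): code 0011 → (3.912,2.000)–(3.073,3.000)
cell (3,3): code 0001 → (3.073,3.000)–(3.000,3.055)
total: 12 segments, chained into 1 closed loop(s), length Σ = 10.274848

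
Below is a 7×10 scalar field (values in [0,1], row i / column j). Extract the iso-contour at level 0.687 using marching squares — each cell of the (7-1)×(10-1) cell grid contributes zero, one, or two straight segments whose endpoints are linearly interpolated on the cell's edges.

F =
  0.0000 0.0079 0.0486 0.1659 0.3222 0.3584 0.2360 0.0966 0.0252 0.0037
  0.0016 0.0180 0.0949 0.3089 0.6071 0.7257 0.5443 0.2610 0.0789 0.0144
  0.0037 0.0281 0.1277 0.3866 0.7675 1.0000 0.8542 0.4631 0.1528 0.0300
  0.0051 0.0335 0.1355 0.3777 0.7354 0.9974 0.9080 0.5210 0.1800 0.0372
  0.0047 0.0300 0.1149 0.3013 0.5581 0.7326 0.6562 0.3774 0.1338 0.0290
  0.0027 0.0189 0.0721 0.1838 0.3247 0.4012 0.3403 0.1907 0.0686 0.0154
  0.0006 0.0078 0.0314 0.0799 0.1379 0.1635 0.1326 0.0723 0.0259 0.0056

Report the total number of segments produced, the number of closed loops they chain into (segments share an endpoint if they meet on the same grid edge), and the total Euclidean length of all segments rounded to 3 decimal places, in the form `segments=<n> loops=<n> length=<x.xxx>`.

segments=14 loops=1 length=9.294

cell (0,4): code 0100 → (0.895,5.000)–(1.000,4.674)
cell (0,5): code 1000 → (1.000,5.213)–(0.895,5.000)
cell (1,3): code 0100 → (1.498,4.000)–(2.000,3.789)
cell (1,4): code 1110 → (1.000,4.674)–(1.498,4.000)
cell (1,5): code 1101 → (1.460,6.000)–(1.000,5.213)
cell (1,6): code 1000 → (2.000,6.428)–(1.460,6.000)
cell (2,3): code 0110 → (2.000,3.789)–(3.000,3.865)
cell (2,6): code 1001 → (3.000,6.571)–(2.000,6.428)
cell (3,3): code 0010 → (3.000,3.865)–(3.273,4.000)
cell (3,4): code 0111 → (3.273,4.000)–(4.000,4.739)
cell (3,5): code 1011 → (4.000,5.597)–(3.878,6.000)
cell (3,6): code 0001 → (3.878,6.000)–(3.000,6.571)
cell (4,4): code 0010 → (4.000,4.739)–(4.138,5.000)
cell (4,5): code 0001 → (4.138,5.000)–(4.000,5.597)
total: 14 segments, chained into 1 closed loop(s), length Σ = 9.293628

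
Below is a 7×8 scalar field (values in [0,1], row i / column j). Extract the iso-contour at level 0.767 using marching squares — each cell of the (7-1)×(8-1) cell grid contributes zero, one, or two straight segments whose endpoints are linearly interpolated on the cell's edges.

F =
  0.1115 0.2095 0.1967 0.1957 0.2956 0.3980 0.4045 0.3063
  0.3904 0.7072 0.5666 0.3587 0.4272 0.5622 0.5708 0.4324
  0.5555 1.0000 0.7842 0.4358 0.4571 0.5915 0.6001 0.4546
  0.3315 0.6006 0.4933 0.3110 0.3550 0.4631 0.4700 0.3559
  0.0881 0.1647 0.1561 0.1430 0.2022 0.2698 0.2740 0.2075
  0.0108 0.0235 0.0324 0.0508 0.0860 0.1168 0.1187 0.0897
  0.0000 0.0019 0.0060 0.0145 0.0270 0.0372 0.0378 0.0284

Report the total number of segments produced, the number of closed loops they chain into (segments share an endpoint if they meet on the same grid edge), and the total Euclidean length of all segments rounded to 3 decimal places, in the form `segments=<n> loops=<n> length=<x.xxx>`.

cell (1,0): code 0100 → (1.204,1.000)–(2.000,0.476)
cell (1,1): code 1100 → (1.921,2.000)–(1.204,1.000)
cell (1,2): code 1000 → (2.000,2.049)–(1.921,2.000)
cell (2,0): code 0010 → (2.000,0.476)–(2.583,1.000)
cell (2,1): code 0011 → (2.583,1.000)–(2.059,2.000)
cell (2,2): code 0001 → (2.059,2.000)–(2.000,2.049)
total: 6 segments, chained into 1 closed loop(s), length Σ = 4.266806

segments=6 loops=1 length=4.267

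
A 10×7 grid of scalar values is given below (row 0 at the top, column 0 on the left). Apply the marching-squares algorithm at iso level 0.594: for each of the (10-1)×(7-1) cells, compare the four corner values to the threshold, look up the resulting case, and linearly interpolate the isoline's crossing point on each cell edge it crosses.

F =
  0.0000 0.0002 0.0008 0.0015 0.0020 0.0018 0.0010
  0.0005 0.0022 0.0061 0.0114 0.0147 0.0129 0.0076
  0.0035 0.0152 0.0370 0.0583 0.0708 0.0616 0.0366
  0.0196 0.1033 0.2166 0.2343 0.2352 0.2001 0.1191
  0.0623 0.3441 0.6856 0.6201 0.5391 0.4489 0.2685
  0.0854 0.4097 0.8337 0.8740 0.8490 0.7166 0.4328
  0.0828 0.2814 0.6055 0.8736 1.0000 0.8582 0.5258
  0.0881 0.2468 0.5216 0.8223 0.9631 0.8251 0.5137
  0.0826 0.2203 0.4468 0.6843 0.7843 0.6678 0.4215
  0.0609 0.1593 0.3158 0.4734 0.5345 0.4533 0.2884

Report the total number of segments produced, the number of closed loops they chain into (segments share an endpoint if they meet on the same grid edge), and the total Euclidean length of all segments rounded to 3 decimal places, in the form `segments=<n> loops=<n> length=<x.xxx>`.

cell (3,1): code 0100 → (3.805,2.000)–(4.000,1.732)
cell (3,2): code 1100 → (3.932,3.000)–(3.805,2.000)
cell (3,3): code 1000 → (4.000,3.322)–(3.932,3.000)
cell (4,1): code 0110 → (4.000,1.732)–(5.000,1.435)
cell (4,3): code 1101 → (4.177,4.000)–(4.000,3.322)
cell (4,4): code 1100 → (4.542,5.000)–(4.177,4.000)
cell (4,5): code 1000 → (5.000,5.432)–(4.542,5.000)
cell (5,1): code 0110 → (5.000,1.435)–(6.000,1.965)
cell (5,5): code 1001 → (6.000,5.795)–(5.000,5.432)
cell (6,1): code 0010 → (6.000,1.965)–(6.137,2.000)
cell (6,2): code 0111 → (6.137,2.000)–(7.000,2.241)
cell (6,5): code 1001 → (7.000,5.742)–(6.000,5.795)
cell (7,2): code 0110 → (7.000,2.241)–(8.000,2.620)
cell (7,5): code 1001 → (8.000,5.300)–(7.000,5.742)
cell (8,2): code 0010 → (8.000,2.620)–(8.428,3.000)
cell (8,3): code 0011 → (8.428,3.000)–(8.762,4.000)
cell (8,4): code 0011 → (8.762,4.000)–(8.344,5.000)
cell (8,5): code 0001 → (8.344,5.000)–(8.000,5.300)
total: 18 segments, chained into 1 closed loop(s), length Σ = 14.671064

segments=18 loops=1 length=14.671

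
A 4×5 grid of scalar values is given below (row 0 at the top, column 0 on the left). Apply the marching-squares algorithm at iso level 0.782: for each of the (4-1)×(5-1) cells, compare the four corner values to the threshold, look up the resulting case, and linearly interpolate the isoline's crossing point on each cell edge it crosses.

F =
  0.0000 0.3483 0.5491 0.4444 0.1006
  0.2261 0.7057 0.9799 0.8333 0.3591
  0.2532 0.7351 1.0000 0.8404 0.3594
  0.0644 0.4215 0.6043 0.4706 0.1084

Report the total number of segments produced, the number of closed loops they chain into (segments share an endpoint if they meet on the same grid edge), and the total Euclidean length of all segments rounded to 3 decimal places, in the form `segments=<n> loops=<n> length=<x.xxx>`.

cell (0,1): code 0100 → (0.541,2.000)–(1.000,1.278)
cell (0,2): code 1100 → (0.868,3.000)–(0.541,2.000)
cell (0,3): code 1000 → (1.000,3.108)–(0.868,3.000)
cell (1,1): code 0110 → (1.000,1.278)–(2.000,1.177)
cell (1,3): code 1001 → (2.000,3.121)–(1.000,3.108)
cell (2,1): code 0010 → (2.000,1.177)–(2.551,2.000)
cell (2,2): code 0011 → (2.551,2.000)–(2.158,3.000)
cell (2,3): code 0001 → (2.158,3.000)–(2.000,3.121)
total: 8 segments, chained into 1 closed loop(s), length Σ = 6.347567

segments=8 loops=1 length=6.348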